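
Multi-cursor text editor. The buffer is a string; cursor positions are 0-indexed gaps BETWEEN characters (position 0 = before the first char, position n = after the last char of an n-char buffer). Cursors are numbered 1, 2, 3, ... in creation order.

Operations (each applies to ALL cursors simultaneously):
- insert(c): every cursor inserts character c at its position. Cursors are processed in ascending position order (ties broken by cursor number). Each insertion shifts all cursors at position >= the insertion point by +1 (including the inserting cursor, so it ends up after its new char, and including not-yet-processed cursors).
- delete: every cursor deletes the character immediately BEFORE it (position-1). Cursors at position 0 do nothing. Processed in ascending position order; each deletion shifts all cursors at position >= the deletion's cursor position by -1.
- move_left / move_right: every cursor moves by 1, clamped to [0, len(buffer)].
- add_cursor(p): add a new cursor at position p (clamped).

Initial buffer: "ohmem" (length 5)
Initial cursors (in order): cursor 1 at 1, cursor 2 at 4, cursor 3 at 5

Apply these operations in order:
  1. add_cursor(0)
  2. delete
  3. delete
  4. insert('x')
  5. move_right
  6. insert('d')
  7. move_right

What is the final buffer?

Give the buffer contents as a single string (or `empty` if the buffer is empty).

Answer: xxxxdddd

Derivation:
After op 1 (add_cursor(0)): buffer="ohmem" (len 5), cursors c4@0 c1@1 c2@4 c3@5, authorship .....
After op 2 (delete): buffer="hm" (len 2), cursors c1@0 c4@0 c2@2 c3@2, authorship ..
After op 3 (delete): buffer="" (len 0), cursors c1@0 c2@0 c3@0 c4@0, authorship 
After op 4 (insert('x')): buffer="xxxx" (len 4), cursors c1@4 c2@4 c3@4 c4@4, authorship 1234
After op 5 (move_right): buffer="xxxx" (len 4), cursors c1@4 c2@4 c3@4 c4@4, authorship 1234
After op 6 (insert('d')): buffer="xxxxdddd" (len 8), cursors c1@8 c2@8 c3@8 c4@8, authorship 12341234
After op 7 (move_right): buffer="xxxxdddd" (len 8), cursors c1@8 c2@8 c3@8 c4@8, authorship 12341234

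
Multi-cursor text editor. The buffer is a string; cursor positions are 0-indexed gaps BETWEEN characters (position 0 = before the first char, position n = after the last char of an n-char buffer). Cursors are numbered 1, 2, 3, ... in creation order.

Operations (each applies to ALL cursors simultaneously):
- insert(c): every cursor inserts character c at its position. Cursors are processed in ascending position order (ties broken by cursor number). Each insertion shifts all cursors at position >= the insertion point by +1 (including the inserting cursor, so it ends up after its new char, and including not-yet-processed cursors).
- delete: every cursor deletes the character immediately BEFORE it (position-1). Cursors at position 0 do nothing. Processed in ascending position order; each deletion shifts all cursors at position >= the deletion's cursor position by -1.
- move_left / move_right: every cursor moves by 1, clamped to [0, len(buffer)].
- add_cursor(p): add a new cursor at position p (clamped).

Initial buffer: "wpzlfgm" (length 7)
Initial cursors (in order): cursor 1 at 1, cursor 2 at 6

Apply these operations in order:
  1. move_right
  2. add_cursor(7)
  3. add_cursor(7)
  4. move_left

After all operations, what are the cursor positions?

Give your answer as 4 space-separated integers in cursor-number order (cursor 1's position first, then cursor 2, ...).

After op 1 (move_right): buffer="wpzlfgm" (len 7), cursors c1@2 c2@7, authorship .......
After op 2 (add_cursor(7)): buffer="wpzlfgm" (len 7), cursors c1@2 c2@7 c3@7, authorship .......
After op 3 (add_cursor(7)): buffer="wpzlfgm" (len 7), cursors c1@2 c2@7 c3@7 c4@7, authorship .......
After op 4 (move_left): buffer="wpzlfgm" (len 7), cursors c1@1 c2@6 c3@6 c4@6, authorship .......

Answer: 1 6 6 6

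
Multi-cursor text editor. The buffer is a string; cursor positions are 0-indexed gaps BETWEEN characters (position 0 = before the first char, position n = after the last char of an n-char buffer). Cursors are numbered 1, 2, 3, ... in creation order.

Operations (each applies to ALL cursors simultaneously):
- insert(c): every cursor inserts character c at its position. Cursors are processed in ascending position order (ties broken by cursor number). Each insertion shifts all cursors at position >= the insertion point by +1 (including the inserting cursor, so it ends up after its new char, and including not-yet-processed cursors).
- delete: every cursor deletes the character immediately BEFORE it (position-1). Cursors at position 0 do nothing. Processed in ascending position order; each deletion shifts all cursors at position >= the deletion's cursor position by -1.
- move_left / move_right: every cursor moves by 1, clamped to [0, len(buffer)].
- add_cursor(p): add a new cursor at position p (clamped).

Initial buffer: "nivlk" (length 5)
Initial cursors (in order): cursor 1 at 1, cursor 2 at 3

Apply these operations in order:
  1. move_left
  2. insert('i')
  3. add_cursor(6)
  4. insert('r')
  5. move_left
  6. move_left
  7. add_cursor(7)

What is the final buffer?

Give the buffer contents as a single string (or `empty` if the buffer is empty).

After op 1 (move_left): buffer="nivlk" (len 5), cursors c1@0 c2@2, authorship .....
After op 2 (insert('i')): buffer="iniivlk" (len 7), cursors c1@1 c2@4, authorship 1..2...
After op 3 (add_cursor(6)): buffer="iniivlk" (len 7), cursors c1@1 c2@4 c3@6, authorship 1..2...
After op 4 (insert('r')): buffer="irniirvlrk" (len 10), cursors c1@2 c2@6 c3@9, authorship 11..22..3.
After op 5 (move_left): buffer="irniirvlrk" (len 10), cursors c1@1 c2@5 c3@8, authorship 11..22..3.
After op 6 (move_left): buffer="irniirvlrk" (len 10), cursors c1@0 c2@4 c3@7, authorship 11..22..3.
After op 7 (add_cursor(7)): buffer="irniirvlrk" (len 10), cursors c1@0 c2@4 c3@7 c4@7, authorship 11..22..3.

Answer: irniirvlrk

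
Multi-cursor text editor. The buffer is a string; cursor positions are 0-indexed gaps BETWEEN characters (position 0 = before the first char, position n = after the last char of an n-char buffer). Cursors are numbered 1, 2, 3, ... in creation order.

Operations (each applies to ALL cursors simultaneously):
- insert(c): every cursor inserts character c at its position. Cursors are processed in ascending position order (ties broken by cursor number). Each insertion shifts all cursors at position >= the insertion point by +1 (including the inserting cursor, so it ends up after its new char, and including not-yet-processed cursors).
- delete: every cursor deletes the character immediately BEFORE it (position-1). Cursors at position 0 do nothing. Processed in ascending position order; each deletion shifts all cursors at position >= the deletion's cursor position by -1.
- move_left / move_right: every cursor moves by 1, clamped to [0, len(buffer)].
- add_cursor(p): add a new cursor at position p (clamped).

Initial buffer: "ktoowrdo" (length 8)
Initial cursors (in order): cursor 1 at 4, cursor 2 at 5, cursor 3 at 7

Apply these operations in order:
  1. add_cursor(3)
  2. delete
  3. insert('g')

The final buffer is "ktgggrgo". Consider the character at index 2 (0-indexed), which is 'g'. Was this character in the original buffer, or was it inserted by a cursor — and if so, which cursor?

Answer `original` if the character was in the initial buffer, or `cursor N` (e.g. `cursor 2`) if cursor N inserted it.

Answer: cursor 1

Derivation:
After op 1 (add_cursor(3)): buffer="ktoowrdo" (len 8), cursors c4@3 c1@4 c2@5 c3@7, authorship ........
After op 2 (delete): buffer="ktro" (len 4), cursors c1@2 c2@2 c4@2 c3@3, authorship ....
After op 3 (insert('g')): buffer="ktgggrgo" (len 8), cursors c1@5 c2@5 c4@5 c3@7, authorship ..124.3.
Authorship (.=original, N=cursor N): . . 1 2 4 . 3 .
Index 2: author = 1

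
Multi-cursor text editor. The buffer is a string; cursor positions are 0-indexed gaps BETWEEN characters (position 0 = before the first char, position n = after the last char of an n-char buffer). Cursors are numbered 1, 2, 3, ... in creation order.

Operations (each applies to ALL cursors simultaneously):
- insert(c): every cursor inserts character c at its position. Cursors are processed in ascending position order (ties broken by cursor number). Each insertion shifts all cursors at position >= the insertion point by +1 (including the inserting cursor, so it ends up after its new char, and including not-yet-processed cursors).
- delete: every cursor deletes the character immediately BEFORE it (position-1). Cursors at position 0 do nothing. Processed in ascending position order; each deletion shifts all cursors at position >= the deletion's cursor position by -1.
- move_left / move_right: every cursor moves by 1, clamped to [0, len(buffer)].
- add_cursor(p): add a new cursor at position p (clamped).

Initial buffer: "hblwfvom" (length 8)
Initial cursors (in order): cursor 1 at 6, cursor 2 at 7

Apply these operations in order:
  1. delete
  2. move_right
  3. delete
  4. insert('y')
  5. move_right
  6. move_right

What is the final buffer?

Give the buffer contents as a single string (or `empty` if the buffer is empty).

Answer: hblwyy

Derivation:
After op 1 (delete): buffer="hblwfm" (len 6), cursors c1@5 c2@5, authorship ......
After op 2 (move_right): buffer="hblwfm" (len 6), cursors c1@6 c2@6, authorship ......
After op 3 (delete): buffer="hblw" (len 4), cursors c1@4 c2@4, authorship ....
After op 4 (insert('y')): buffer="hblwyy" (len 6), cursors c1@6 c2@6, authorship ....12
After op 5 (move_right): buffer="hblwyy" (len 6), cursors c1@6 c2@6, authorship ....12
After op 6 (move_right): buffer="hblwyy" (len 6), cursors c1@6 c2@6, authorship ....12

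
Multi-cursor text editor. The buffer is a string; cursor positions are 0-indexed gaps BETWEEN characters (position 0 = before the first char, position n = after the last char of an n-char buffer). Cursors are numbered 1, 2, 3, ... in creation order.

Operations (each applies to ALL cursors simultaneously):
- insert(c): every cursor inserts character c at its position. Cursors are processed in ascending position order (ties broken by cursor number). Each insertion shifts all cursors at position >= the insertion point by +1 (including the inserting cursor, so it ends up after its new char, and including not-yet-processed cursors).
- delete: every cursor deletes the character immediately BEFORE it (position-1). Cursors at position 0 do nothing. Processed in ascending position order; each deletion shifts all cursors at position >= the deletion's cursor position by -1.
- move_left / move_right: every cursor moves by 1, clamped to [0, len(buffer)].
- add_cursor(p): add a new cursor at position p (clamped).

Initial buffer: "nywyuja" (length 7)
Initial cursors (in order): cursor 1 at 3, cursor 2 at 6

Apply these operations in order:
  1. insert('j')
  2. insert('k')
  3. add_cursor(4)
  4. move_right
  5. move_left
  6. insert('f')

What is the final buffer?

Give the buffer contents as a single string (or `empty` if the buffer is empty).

Answer: nywjfkfyujjkfa

Derivation:
After op 1 (insert('j')): buffer="nywjyujja" (len 9), cursors c1@4 c2@8, authorship ...1...2.
After op 2 (insert('k')): buffer="nywjkyujjka" (len 11), cursors c1@5 c2@10, authorship ...11...22.
After op 3 (add_cursor(4)): buffer="nywjkyujjka" (len 11), cursors c3@4 c1@5 c2@10, authorship ...11...22.
After op 4 (move_right): buffer="nywjkyujjka" (len 11), cursors c3@5 c1@6 c2@11, authorship ...11...22.
After op 5 (move_left): buffer="nywjkyujjka" (len 11), cursors c3@4 c1@5 c2@10, authorship ...11...22.
After op 6 (insert('f')): buffer="nywjfkfyujjkfa" (len 14), cursors c3@5 c1@7 c2@13, authorship ...1311...222.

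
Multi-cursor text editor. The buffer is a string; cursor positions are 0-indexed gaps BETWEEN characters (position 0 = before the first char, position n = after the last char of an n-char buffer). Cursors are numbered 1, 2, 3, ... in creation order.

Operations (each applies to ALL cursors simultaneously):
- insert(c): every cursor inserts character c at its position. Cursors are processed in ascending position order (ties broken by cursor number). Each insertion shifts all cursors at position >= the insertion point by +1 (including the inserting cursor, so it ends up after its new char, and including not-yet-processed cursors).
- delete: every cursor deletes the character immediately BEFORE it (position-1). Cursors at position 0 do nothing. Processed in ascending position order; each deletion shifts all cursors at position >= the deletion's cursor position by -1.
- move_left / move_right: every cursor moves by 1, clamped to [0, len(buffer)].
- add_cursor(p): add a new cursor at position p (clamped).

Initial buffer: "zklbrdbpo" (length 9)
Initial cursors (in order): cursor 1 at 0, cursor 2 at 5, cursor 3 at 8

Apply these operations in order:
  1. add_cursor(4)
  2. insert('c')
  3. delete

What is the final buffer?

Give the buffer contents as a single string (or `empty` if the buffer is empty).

After op 1 (add_cursor(4)): buffer="zklbrdbpo" (len 9), cursors c1@0 c4@4 c2@5 c3@8, authorship .........
After op 2 (insert('c')): buffer="czklbcrcdbpco" (len 13), cursors c1@1 c4@6 c2@8 c3@12, authorship 1....4.2...3.
After op 3 (delete): buffer="zklbrdbpo" (len 9), cursors c1@0 c4@4 c2@5 c3@8, authorship .........

Answer: zklbrdbpo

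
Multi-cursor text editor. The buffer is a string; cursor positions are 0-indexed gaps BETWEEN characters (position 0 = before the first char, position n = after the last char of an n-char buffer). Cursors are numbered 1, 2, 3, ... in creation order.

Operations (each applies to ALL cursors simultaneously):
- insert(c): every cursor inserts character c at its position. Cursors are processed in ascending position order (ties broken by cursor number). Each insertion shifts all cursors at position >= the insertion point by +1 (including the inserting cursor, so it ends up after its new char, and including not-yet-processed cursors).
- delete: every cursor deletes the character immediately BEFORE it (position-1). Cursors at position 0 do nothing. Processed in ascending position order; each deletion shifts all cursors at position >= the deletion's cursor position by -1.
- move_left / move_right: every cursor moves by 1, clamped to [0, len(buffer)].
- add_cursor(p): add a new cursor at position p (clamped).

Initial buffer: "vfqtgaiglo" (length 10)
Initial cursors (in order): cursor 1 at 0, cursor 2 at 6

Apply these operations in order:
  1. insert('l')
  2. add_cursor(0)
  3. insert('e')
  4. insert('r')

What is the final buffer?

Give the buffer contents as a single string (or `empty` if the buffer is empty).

Answer: erlervfqtgaleriglo

Derivation:
After op 1 (insert('l')): buffer="lvfqtgaliglo" (len 12), cursors c1@1 c2@8, authorship 1......2....
After op 2 (add_cursor(0)): buffer="lvfqtgaliglo" (len 12), cursors c3@0 c1@1 c2@8, authorship 1......2....
After op 3 (insert('e')): buffer="elevfqtgaleiglo" (len 15), cursors c3@1 c1@3 c2@11, authorship 311......22....
After op 4 (insert('r')): buffer="erlervfqtgaleriglo" (len 18), cursors c3@2 c1@5 c2@14, authorship 33111......222....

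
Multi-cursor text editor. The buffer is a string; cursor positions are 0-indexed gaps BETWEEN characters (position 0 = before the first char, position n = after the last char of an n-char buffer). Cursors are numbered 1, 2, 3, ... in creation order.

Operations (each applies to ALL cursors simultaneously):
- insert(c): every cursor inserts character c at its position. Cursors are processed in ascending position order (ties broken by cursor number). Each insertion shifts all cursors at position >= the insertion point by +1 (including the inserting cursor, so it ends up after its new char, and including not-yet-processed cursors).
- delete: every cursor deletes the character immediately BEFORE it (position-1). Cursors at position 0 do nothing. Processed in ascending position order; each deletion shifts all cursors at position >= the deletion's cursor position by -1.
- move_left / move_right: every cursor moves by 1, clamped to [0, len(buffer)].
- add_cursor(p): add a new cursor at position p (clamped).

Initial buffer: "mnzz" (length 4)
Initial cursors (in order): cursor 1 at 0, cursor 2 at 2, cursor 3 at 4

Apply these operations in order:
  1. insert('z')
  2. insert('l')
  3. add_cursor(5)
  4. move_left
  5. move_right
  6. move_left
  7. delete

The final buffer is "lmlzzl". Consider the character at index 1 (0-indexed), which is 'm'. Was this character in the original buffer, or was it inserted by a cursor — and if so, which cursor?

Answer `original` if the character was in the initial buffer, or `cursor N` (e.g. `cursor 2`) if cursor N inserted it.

After op 1 (insert('z')): buffer="zmnzzzz" (len 7), cursors c1@1 c2@4 c3@7, authorship 1..2..3
After op 2 (insert('l')): buffer="zlmnzlzzzl" (len 10), cursors c1@2 c2@6 c3@10, authorship 11..22..33
After op 3 (add_cursor(5)): buffer="zlmnzlzzzl" (len 10), cursors c1@2 c4@5 c2@6 c3@10, authorship 11..22..33
After op 4 (move_left): buffer="zlmnzlzzzl" (len 10), cursors c1@1 c4@4 c2@5 c3@9, authorship 11..22..33
After op 5 (move_right): buffer="zlmnzlzzzl" (len 10), cursors c1@2 c4@5 c2@6 c3@10, authorship 11..22..33
After op 6 (move_left): buffer="zlmnzlzzzl" (len 10), cursors c1@1 c4@4 c2@5 c3@9, authorship 11..22..33
After op 7 (delete): buffer="lmlzzl" (len 6), cursors c1@0 c2@2 c4@2 c3@5, authorship 1.2..3
Authorship (.=original, N=cursor N): 1 . 2 . . 3
Index 1: author = original

Answer: original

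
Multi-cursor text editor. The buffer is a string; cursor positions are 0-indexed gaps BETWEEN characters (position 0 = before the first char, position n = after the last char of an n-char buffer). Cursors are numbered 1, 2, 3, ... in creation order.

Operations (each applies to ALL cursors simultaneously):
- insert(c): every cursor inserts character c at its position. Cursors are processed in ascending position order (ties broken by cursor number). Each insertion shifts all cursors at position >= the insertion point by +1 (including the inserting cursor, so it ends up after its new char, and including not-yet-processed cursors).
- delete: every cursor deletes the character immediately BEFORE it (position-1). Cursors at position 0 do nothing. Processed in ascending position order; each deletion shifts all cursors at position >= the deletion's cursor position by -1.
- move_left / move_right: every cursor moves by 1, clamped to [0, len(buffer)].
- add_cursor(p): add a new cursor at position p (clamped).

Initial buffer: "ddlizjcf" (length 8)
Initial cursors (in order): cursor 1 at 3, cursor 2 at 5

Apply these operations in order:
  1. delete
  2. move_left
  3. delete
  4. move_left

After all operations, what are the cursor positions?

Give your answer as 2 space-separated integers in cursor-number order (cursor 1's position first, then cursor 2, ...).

After op 1 (delete): buffer="ddijcf" (len 6), cursors c1@2 c2@3, authorship ......
After op 2 (move_left): buffer="ddijcf" (len 6), cursors c1@1 c2@2, authorship ......
After op 3 (delete): buffer="ijcf" (len 4), cursors c1@0 c2@0, authorship ....
After op 4 (move_left): buffer="ijcf" (len 4), cursors c1@0 c2@0, authorship ....

Answer: 0 0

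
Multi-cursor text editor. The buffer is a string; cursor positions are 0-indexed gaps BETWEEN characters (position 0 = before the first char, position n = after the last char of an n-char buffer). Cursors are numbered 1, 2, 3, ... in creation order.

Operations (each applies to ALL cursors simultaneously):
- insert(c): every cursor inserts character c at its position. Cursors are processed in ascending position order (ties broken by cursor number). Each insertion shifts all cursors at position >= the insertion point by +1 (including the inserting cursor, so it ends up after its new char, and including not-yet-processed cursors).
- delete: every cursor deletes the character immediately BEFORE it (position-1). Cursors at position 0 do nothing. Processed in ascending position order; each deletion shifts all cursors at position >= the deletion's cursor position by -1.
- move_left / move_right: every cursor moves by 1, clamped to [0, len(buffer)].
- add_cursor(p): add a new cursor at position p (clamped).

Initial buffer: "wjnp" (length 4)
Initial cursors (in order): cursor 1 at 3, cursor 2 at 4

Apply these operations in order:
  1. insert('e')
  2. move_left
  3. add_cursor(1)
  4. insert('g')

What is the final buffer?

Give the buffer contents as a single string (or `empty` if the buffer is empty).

Answer: wgjngepge

Derivation:
After op 1 (insert('e')): buffer="wjnepe" (len 6), cursors c1@4 c2@6, authorship ...1.2
After op 2 (move_left): buffer="wjnepe" (len 6), cursors c1@3 c2@5, authorship ...1.2
After op 3 (add_cursor(1)): buffer="wjnepe" (len 6), cursors c3@1 c1@3 c2@5, authorship ...1.2
After op 4 (insert('g')): buffer="wgjngepge" (len 9), cursors c3@2 c1@5 c2@8, authorship .3..11.22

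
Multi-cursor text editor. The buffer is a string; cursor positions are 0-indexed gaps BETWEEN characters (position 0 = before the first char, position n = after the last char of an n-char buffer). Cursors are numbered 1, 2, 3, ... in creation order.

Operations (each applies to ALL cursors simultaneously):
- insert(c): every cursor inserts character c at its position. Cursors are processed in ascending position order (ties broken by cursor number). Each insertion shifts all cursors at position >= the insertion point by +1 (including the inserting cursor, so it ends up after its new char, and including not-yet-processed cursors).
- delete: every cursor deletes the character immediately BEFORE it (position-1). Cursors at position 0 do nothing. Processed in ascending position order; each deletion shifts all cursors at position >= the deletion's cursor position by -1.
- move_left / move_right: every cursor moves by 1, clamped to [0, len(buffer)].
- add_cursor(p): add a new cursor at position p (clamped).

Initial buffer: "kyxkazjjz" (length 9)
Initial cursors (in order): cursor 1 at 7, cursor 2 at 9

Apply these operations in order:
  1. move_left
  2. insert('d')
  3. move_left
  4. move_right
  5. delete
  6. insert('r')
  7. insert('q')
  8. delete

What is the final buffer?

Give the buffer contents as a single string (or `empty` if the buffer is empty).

Answer: kyxkazrjjrz

Derivation:
After op 1 (move_left): buffer="kyxkazjjz" (len 9), cursors c1@6 c2@8, authorship .........
After op 2 (insert('d')): buffer="kyxkazdjjdz" (len 11), cursors c1@7 c2@10, authorship ......1..2.
After op 3 (move_left): buffer="kyxkazdjjdz" (len 11), cursors c1@6 c2@9, authorship ......1..2.
After op 4 (move_right): buffer="kyxkazdjjdz" (len 11), cursors c1@7 c2@10, authorship ......1..2.
After op 5 (delete): buffer="kyxkazjjz" (len 9), cursors c1@6 c2@8, authorship .........
After op 6 (insert('r')): buffer="kyxkazrjjrz" (len 11), cursors c1@7 c2@10, authorship ......1..2.
After op 7 (insert('q')): buffer="kyxkazrqjjrqz" (len 13), cursors c1@8 c2@12, authorship ......11..22.
After op 8 (delete): buffer="kyxkazrjjrz" (len 11), cursors c1@7 c2@10, authorship ......1..2.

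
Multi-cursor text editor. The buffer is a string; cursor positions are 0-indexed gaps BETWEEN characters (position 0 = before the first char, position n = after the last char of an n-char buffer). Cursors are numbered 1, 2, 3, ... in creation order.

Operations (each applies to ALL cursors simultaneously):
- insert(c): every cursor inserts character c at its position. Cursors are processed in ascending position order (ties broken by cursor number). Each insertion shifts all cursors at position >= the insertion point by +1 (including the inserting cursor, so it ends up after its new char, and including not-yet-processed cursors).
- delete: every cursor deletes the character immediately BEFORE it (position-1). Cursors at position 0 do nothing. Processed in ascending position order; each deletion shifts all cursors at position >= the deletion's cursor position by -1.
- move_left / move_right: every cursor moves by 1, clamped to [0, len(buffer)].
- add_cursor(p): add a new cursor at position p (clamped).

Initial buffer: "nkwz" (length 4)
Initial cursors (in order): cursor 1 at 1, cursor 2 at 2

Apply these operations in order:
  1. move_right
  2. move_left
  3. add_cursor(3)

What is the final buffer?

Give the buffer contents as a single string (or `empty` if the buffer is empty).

After op 1 (move_right): buffer="nkwz" (len 4), cursors c1@2 c2@3, authorship ....
After op 2 (move_left): buffer="nkwz" (len 4), cursors c1@1 c2@2, authorship ....
After op 3 (add_cursor(3)): buffer="nkwz" (len 4), cursors c1@1 c2@2 c3@3, authorship ....

Answer: nkwz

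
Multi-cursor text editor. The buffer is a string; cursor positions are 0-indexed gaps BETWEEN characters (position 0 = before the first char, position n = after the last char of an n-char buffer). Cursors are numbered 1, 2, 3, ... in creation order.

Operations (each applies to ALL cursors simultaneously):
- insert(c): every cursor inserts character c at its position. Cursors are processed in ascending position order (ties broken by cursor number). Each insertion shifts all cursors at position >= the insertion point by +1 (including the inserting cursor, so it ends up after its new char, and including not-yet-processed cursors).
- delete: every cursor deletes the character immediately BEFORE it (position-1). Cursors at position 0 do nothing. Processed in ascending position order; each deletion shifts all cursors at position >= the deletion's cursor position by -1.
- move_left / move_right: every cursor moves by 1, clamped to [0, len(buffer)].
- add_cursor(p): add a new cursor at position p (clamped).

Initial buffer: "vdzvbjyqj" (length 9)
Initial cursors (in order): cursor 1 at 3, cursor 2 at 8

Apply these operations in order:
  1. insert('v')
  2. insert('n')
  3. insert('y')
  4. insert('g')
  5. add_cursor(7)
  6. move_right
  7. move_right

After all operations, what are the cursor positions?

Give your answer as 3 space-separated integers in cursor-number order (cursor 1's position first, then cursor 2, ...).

Answer: 9 17 9

Derivation:
After op 1 (insert('v')): buffer="vdzvvbjyqvj" (len 11), cursors c1@4 c2@10, authorship ...1.....2.
After op 2 (insert('n')): buffer="vdzvnvbjyqvnj" (len 13), cursors c1@5 c2@12, authorship ...11.....22.
After op 3 (insert('y')): buffer="vdzvnyvbjyqvnyj" (len 15), cursors c1@6 c2@14, authorship ...111.....222.
After op 4 (insert('g')): buffer="vdzvnygvbjyqvnygj" (len 17), cursors c1@7 c2@16, authorship ...1111.....2222.
After op 5 (add_cursor(7)): buffer="vdzvnygvbjyqvnygj" (len 17), cursors c1@7 c3@7 c2@16, authorship ...1111.....2222.
After op 6 (move_right): buffer="vdzvnygvbjyqvnygj" (len 17), cursors c1@8 c3@8 c2@17, authorship ...1111.....2222.
After op 7 (move_right): buffer="vdzvnygvbjyqvnygj" (len 17), cursors c1@9 c3@9 c2@17, authorship ...1111.....2222.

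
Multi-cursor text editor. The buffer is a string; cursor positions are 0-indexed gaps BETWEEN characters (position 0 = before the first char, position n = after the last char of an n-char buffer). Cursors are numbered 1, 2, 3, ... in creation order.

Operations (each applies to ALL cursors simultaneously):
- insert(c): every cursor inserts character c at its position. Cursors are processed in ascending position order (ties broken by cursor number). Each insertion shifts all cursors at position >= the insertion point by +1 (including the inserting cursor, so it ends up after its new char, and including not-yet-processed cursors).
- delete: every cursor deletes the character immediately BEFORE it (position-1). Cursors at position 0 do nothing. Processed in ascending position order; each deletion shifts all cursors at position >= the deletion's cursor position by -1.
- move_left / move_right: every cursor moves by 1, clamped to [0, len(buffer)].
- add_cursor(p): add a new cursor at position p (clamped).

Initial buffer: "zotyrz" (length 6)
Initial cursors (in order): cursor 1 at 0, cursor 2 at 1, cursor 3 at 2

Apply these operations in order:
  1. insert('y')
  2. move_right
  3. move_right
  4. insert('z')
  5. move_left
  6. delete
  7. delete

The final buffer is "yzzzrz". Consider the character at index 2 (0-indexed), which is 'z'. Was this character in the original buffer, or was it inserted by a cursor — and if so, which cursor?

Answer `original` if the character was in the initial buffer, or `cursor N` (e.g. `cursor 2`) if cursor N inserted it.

After op 1 (insert('y')): buffer="yzyoytyrz" (len 9), cursors c1@1 c2@3 c3@5, authorship 1.2.3....
After op 2 (move_right): buffer="yzyoytyrz" (len 9), cursors c1@2 c2@4 c3@6, authorship 1.2.3....
After op 3 (move_right): buffer="yzyoytyrz" (len 9), cursors c1@3 c2@5 c3@7, authorship 1.2.3....
After op 4 (insert('z')): buffer="yzyzoyztyzrz" (len 12), cursors c1@4 c2@7 c3@10, authorship 1.21.32..3..
After op 5 (move_left): buffer="yzyzoyztyzrz" (len 12), cursors c1@3 c2@6 c3@9, authorship 1.21.32..3..
After op 6 (delete): buffer="yzzoztzrz" (len 9), cursors c1@2 c2@4 c3@6, authorship 1.1.2.3..
After op 7 (delete): buffer="yzzzrz" (len 6), cursors c1@1 c2@2 c3@3, authorship 1123..
Authorship (.=original, N=cursor N): 1 1 2 3 . .
Index 2: author = 2

Answer: cursor 2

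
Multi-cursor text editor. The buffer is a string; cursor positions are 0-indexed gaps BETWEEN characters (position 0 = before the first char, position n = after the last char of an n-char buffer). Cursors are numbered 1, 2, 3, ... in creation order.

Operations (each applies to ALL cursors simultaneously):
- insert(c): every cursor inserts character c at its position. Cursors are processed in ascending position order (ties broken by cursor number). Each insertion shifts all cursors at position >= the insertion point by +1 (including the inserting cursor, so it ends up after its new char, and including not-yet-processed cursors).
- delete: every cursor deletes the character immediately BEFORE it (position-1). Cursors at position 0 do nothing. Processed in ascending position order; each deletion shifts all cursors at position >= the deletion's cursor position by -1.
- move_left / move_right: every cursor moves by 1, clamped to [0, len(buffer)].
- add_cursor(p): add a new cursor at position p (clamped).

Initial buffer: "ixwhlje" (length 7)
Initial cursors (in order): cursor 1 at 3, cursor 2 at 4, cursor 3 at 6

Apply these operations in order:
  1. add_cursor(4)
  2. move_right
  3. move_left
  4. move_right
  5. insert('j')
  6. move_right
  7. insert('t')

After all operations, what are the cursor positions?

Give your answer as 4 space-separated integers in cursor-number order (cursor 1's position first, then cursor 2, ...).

Answer: 7 12 15 12

Derivation:
After op 1 (add_cursor(4)): buffer="ixwhlje" (len 7), cursors c1@3 c2@4 c4@4 c3@6, authorship .......
After op 2 (move_right): buffer="ixwhlje" (len 7), cursors c1@4 c2@5 c4@5 c3@7, authorship .......
After op 3 (move_left): buffer="ixwhlje" (len 7), cursors c1@3 c2@4 c4@4 c3@6, authorship .......
After op 4 (move_right): buffer="ixwhlje" (len 7), cursors c1@4 c2@5 c4@5 c3@7, authorship .......
After op 5 (insert('j')): buffer="ixwhjljjjej" (len 11), cursors c1@5 c2@8 c4@8 c3@11, authorship ....1.24..3
After op 6 (move_right): buffer="ixwhjljjjej" (len 11), cursors c1@6 c2@9 c4@9 c3@11, authorship ....1.24..3
After op 7 (insert('t')): buffer="ixwhjltjjjttejt" (len 15), cursors c1@7 c2@12 c4@12 c3@15, authorship ....1.124.24.33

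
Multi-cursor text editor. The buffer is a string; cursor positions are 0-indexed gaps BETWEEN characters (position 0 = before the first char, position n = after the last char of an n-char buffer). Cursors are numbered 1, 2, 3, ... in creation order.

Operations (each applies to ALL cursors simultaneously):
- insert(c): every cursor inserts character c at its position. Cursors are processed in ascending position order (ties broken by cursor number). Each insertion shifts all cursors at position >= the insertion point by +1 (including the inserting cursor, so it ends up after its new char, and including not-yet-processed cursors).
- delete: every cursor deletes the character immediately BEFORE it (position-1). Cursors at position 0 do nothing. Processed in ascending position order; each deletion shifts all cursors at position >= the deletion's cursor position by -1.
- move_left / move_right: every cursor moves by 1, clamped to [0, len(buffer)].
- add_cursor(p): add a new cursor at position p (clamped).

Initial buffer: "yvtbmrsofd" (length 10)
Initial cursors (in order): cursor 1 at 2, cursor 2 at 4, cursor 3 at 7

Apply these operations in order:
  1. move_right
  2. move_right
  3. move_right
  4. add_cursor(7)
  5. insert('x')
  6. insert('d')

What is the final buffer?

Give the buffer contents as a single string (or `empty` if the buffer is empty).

After op 1 (move_right): buffer="yvtbmrsofd" (len 10), cursors c1@3 c2@5 c3@8, authorship ..........
After op 2 (move_right): buffer="yvtbmrsofd" (len 10), cursors c1@4 c2@6 c3@9, authorship ..........
After op 3 (move_right): buffer="yvtbmrsofd" (len 10), cursors c1@5 c2@7 c3@10, authorship ..........
After op 4 (add_cursor(7)): buffer="yvtbmrsofd" (len 10), cursors c1@5 c2@7 c4@7 c3@10, authorship ..........
After op 5 (insert('x')): buffer="yvtbmxrsxxofdx" (len 14), cursors c1@6 c2@10 c4@10 c3@14, authorship .....1..24...3
After op 6 (insert('d')): buffer="yvtbmxdrsxxddofdxd" (len 18), cursors c1@7 c2@13 c4@13 c3@18, authorship .....11..2424...33

Answer: yvtbmxdrsxxddofdxd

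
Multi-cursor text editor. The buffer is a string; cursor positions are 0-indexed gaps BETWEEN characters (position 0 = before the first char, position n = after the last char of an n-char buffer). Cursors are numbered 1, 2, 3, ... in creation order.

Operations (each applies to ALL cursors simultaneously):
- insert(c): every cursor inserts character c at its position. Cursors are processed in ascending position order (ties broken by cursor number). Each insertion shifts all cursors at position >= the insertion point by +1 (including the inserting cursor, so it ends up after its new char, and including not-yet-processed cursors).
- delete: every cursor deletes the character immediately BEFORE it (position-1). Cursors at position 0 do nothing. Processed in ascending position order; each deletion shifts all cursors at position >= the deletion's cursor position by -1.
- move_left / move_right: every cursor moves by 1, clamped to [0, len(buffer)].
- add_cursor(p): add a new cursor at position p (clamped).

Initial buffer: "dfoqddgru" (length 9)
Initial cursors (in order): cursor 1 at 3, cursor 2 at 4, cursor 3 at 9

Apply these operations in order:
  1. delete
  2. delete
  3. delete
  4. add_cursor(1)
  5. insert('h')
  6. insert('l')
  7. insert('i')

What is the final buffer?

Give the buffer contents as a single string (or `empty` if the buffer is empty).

After op 1 (delete): buffer="dfddgr" (len 6), cursors c1@2 c2@2 c3@6, authorship ......
After op 2 (delete): buffer="ddg" (len 3), cursors c1@0 c2@0 c3@3, authorship ...
After op 3 (delete): buffer="dd" (len 2), cursors c1@0 c2@0 c3@2, authorship ..
After op 4 (add_cursor(1)): buffer="dd" (len 2), cursors c1@0 c2@0 c4@1 c3@2, authorship ..
After op 5 (insert('h')): buffer="hhdhdh" (len 6), cursors c1@2 c2@2 c4@4 c3@6, authorship 12.4.3
After op 6 (insert('l')): buffer="hhlldhldhl" (len 10), cursors c1@4 c2@4 c4@7 c3@10, authorship 1212.44.33
After op 7 (insert('i')): buffer="hhlliidhlidhli" (len 14), cursors c1@6 c2@6 c4@10 c3@14, authorship 121212.444.333

Answer: hhlliidhlidhli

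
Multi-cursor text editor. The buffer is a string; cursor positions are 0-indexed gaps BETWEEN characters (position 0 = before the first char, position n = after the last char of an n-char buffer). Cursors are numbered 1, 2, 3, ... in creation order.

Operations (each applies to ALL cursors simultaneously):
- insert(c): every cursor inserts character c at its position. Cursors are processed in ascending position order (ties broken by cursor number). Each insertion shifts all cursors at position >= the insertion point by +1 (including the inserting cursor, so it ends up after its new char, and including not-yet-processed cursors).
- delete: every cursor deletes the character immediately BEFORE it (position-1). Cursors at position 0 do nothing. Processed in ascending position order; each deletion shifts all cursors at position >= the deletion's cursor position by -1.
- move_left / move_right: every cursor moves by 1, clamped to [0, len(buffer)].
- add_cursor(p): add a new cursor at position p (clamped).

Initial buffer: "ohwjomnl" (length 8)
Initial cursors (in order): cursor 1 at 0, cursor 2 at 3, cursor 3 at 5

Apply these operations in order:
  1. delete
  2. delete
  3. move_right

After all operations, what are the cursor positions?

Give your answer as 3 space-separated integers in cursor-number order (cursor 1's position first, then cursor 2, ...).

Answer: 1 2 2

Derivation:
After op 1 (delete): buffer="ohjmnl" (len 6), cursors c1@0 c2@2 c3@3, authorship ......
After op 2 (delete): buffer="omnl" (len 4), cursors c1@0 c2@1 c3@1, authorship ....
After op 3 (move_right): buffer="omnl" (len 4), cursors c1@1 c2@2 c3@2, authorship ....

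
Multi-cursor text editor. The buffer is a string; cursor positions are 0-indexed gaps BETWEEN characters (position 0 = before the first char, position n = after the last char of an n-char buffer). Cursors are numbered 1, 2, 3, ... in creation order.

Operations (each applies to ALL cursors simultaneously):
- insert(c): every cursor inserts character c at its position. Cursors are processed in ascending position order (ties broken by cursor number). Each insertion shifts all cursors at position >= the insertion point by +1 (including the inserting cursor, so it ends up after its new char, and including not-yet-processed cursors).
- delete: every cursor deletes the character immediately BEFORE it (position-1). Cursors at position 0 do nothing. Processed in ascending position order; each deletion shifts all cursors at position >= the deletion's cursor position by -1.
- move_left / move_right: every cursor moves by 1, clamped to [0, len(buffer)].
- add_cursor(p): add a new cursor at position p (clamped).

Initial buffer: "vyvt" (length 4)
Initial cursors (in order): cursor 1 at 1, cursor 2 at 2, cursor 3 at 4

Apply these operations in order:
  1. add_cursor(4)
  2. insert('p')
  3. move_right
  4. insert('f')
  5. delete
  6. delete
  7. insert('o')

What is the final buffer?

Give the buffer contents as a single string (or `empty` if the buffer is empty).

Answer: vpopotoo

Derivation:
After op 1 (add_cursor(4)): buffer="vyvt" (len 4), cursors c1@1 c2@2 c3@4 c4@4, authorship ....
After op 2 (insert('p')): buffer="vpypvtpp" (len 8), cursors c1@2 c2@4 c3@8 c4@8, authorship .1.2..34
After op 3 (move_right): buffer="vpypvtpp" (len 8), cursors c1@3 c2@5 c3@8 c4@8, authorship .1.2..34
After op 4 (insert('f')): buffer="vpyfpvftppff" (len 12), cursors c1@4 c2@7 c3@12 c4@12, authorship .1.12.2.3434
After op 5 (delete): buffer="vpypvtpp" (len 8), cursors c1@3 c2@5 c3@8 c4@8, authorship .1.2..34
After op 6 (delete): buffer="vppt" (len 4), cursors c1@2 c2@3 c3@4 c4@4, authorship .12.
After op 7 (insert('o')): buffer="vpopotoo" (len 8), cursors c1@3 c2@5 c3@8 c4@8, authorship .1122.34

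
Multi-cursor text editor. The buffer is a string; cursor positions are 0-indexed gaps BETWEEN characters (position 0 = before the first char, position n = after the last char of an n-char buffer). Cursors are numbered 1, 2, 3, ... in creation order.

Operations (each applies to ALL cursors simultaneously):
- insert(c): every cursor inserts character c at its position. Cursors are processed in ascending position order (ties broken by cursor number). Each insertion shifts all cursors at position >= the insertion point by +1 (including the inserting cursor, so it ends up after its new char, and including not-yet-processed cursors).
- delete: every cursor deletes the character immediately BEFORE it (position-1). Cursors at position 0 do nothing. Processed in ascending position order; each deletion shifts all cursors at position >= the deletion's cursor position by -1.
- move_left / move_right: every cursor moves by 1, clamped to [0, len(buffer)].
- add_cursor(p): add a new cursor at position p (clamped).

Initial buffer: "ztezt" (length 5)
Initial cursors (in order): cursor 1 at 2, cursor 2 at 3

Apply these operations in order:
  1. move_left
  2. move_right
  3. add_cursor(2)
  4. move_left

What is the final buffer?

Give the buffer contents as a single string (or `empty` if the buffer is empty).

After op 1 (move_left): buffer="ztezt" (len 5), cursors c1@1 c2@2, authorship .....
After op 2 (move_right): buffer="ztezt" (len 5), cursors c1@2 c2@3, authorship .....
After op 3 (add_cursor(2)): buffer="ztezt" (len 5), cursors c1@2 c3@2 c2@3, authorship .....
After op 4 (move_left): buffer="ztezt" (len 5), cursors c1@1 c3@1 c2@2, authorship .....

Answer: ztezt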